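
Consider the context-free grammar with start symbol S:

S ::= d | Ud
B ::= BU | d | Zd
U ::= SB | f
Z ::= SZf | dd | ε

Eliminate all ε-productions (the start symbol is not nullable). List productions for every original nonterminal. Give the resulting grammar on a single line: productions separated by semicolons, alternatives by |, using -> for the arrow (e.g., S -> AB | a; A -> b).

S -> d | Ud; B -> d | BU | Zd; U -> f | SB; Z -> Sf | dd | SZf

Nullable set: {Z}.
B -> Zd: Z nullable, giving Zd | d.
Drop Z -> ε.
Z -> SZf: Z nullable, giving SZf | Sf.
Unchanged (no nullable symbols): S -> Ud; S -> d; B -> BU; B -> d; U -> SB; U -> f; Z -> dd.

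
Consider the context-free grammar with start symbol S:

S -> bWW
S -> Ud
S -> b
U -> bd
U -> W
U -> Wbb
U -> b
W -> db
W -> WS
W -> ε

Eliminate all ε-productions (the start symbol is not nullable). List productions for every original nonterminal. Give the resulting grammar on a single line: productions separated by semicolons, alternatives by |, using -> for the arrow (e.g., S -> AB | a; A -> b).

S -> b | d | Ud | bW | bWW; U -> W | b | bb | bd | Wbb; W -> S | WS | db

Nullable set: {U, W}.
S -> Ud: U nullable, giving Ud | d.
S -> bWW: W, W nullable, giving b | bW | bWW.
U -> W: W nullable, giving W.
U -> Wbb: W nullable, giving Wbb | bb.
Drop W -> ε.
W -> WS: W nullable, giving S | WS.
Unchanged (no nullable symbols): S -> b; U -> b; U -> bd; W -> db.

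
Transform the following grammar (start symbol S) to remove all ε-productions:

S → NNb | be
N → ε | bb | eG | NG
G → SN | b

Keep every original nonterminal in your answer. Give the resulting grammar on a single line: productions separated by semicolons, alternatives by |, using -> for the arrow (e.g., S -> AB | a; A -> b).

S -> b | Nb | be | NNb; G -> S | b | SN; N -> G | NG | bb | eG

Nullable set: {N}.
S -> NNb: N, N nullable, giving NNb | Nb | b.
G -> SN: N nullable, giving S | SN.
Drop N -> ε.
N -> NG: N nullable, giving G | NG.
Unchanged (no nullable symbols): S -> be; G -> b; N -> bb; N -> eG.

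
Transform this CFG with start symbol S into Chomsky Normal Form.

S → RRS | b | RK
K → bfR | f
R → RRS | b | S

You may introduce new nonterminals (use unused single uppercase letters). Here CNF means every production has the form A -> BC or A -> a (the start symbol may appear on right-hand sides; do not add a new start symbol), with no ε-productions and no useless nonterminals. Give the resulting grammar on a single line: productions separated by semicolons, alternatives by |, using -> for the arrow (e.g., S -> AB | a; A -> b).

No ε-productions.
After unit-elimination: S -> b | RK | RRS; K -> f | bfR; R -> b | RK | RRS.
TERM: introduce A -> b, B -> f and substitute in every rule of length ≥2.
BIN: K -> ABR becomes K -> AC, C -> BR; R -> RRS becomes R -> RD, D -> RS; S -> RRS becomes S -> RE, E -> RS.

S -> b | RE | RK; A -> b; B -> f; C -> BR; D -> RS; E -> RS; K -> f | AC; R -> b | RD | RK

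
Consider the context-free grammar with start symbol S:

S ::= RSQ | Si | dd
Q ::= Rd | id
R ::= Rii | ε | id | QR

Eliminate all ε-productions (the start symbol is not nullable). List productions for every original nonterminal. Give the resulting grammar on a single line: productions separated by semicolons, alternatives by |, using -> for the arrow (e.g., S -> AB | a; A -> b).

Nullable set: {R}.
S -> RSQ: R nullable, giving RSQ | SQ.
Q -> Rd: R nullable, giving Rd | d.
Drop R -> ε.
R -> QR: R nullable, giving Q | QR.
R -> Rii: R nullable, giving Rii | ii.
Unchanged (no nullable symbols): S -> Si; S -> dd; Q -> id; R -> id.

S -> SQ | Si | dd | RSQ; Q -> d | Rd | id; R -> Q | QR | id | ii | Rii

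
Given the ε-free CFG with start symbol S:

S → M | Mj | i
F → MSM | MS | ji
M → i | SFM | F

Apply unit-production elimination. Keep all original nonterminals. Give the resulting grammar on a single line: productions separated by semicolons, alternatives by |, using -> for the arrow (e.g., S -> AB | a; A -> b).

S -> i | MS | Mj | ji | MSM | SFM; F -> MS | ji | MSM; M -> i | MS | ji | MSM | SFM

Unit productions: M->F, S->M.
Unit pairs (A ⇒* B via units): (M,F), (S,F), (S,M).
S: inherits non-unit rules of {F, M, S} → MS | MSM | Mj | SFM | i | ji.
F: inherits non-unit rules of {F} → MS | MSM | ji.
M: inherits non-unit rules of {F, M} → MS | MSM | SFM | i | ji.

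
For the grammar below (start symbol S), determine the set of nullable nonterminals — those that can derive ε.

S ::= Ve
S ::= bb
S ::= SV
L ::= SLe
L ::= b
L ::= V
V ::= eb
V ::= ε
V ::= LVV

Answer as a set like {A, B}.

Directly nullable (have an ε-rule): {V}.
L is nullable via L -> V (every symbol on the right is already known nullable).
Not nullable: S — each has a terminal in every rule's right-hand side or depends on a non-nullable symbol.

{L, V}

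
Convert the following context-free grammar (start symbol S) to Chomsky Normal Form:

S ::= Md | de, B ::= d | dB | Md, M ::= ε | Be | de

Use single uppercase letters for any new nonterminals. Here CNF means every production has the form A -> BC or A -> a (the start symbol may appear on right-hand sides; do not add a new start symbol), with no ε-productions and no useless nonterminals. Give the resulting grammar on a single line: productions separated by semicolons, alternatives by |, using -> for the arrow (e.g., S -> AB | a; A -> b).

Nullable: {M}; after ε-elimination: S -> d | Md | de; B -> d | Md | dB; M -> Be | de.
No unit productions to eliminate.
TERM: introduce A -> d, C -> e and substitute in every rule of length ≥2.

S -> d | AC | MA; A -> d; B -> d | AB | MA; C -> e; M -> AC | BC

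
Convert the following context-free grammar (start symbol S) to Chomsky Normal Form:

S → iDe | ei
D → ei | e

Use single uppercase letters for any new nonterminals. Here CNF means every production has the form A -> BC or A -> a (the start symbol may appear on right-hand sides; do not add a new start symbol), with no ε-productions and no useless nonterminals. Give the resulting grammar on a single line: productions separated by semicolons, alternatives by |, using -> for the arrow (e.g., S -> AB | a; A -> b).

No ε-productions.
No unit productions to eliminate.
TERM: introduce A -> e, B -> i and substitute in every rule of length ≥2.
BIN: S -> BDA becomes S -> BC, C -> DA.

S -> AB | BC; A -> e; B -> i; C -> DA; D -> e | AB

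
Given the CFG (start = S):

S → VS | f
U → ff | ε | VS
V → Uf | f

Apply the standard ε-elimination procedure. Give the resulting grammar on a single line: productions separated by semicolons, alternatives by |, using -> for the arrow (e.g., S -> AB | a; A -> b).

Nullable set: {U}.
Drop U -> ε.
V -> Uf: U nullable, giving Uf | f.
Unchanged (no nullable symbols): S -> VS; S -> f; U -> VS; U -> ff; V -> f.

S -> f | VS; U -> VS | ff; V -> f | Uf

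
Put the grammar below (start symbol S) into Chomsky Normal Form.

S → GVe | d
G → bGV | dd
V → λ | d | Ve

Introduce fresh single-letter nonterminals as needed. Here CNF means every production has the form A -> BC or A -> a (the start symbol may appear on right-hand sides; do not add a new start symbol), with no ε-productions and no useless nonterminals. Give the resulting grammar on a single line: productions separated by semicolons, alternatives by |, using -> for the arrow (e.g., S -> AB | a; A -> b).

S -> d | GC | GE; A -> b; B -> d; C -> e; D -> GV; E -> VC; G -> AD | AG | BB; V -> d | e | VC

Nullable: {V}; after ε-elimination: S -> d | Ge | GVe; G -> bG | dd | bGV; V -> d | e | Ve.
No unit productions to eliminate.
TERM: introduce A -> b, B -> d, C -> e and substitute in every rule of length ≥2.
BIN: G -> AGV becomes G -> AD, D -> GV; S -> GVC becomes S -> GE, E -> VC.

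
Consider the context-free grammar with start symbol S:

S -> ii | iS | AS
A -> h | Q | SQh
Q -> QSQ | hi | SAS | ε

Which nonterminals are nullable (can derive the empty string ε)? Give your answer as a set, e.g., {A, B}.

{A, Q}

Directly nullable (have an ε-rule): {Q}.
A is nullable via A -> Q (every symbol on the right is already known nullable).
Not nullable: S — each has a terminal in every rule's right-hand side or depends on a non-nullable symbol.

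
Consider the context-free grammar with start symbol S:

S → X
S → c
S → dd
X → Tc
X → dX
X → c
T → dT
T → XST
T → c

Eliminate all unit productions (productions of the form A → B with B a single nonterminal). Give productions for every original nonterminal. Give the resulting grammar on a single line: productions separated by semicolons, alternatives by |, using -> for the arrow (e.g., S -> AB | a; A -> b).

Unit productions: S->X.
Unit pairs (A ⇒* B via units): (S,X).
S: inherits non-unit rules of {S, X} → Tc | c | dX | dd.
T: inherits non-unit rules of {T} → XST | c | dT.
X: inherits non-unit rules of {X} → Tc | c | dX.

S -> c | Tc | dX | dd; T -> c | dT | XST; X -> c | Tc | dX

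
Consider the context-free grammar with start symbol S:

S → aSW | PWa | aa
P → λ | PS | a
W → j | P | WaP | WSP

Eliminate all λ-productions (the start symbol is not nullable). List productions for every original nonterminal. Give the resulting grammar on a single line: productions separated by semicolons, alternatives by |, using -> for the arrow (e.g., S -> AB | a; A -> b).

Nullable set: {P, W}.
S -> PWa: P, W nullable, giving PWa | Pa | Wa | a.
S -> aSW: W nullable, giving aS | aSW.
Drop P -> λ.
P -> PS: P nullable, giving PS | S.
W -> P: P nullable, giving P.
W -> WSP: W, P nullable, giving S | SP | WS | WSP.
W -> WaP: W, P nullable, giving Wa | WaP | a | aP.
Unchanged (no nullable symbols): S -> aa; P -> a; W -> j.

S -> a | Pa | Wa | aS | aa | PWa | aSW; P -> S | a | PS; W -> P | S | a | j | SP | WS | Wa | aP | WSP | WaP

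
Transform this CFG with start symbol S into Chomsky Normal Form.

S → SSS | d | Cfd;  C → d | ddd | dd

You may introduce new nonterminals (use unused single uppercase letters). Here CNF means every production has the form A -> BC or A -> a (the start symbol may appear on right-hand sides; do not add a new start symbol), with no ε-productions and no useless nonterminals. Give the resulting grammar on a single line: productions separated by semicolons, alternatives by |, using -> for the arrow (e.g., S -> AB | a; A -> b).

No ε-productions.
No unit productions to eliminate.
TERM: introduce A -> d, B -> f and substitute in every rule of length ≥2.
BIN: C -> AAA becomes C -> AD, D -> AA; S -> CBA becomes S -> CE, E -> BA; S -> SSS becomes S -> SF, F -> SS.

S -> d | CE | SF; A -> d; B -> f; C -> d | AA | AD; D -> AA; E -> BA; F -> SS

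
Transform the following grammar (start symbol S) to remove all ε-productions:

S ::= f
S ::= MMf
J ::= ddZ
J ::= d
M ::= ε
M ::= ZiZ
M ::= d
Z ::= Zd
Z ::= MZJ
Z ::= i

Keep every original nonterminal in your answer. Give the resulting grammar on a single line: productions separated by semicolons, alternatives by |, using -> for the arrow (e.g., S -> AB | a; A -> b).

S -> f | Mf | MMf; J -> d | ddZ; M -> d | ZiZ; Z -> i | ZJ | Zd | MZJ

Nullable set: {M}.
S -> MMf: M, M nullable, giving MMf | Mf | f.
Drop M -> ε.
Z -> MZJ: M nullable, giving MZJ | ZJ.
Unchanged (no nullable symbols): S -> f; J -> d; J -> ddZ; M -> ZiZ; M -> d; Z -> Zd; Z -> i.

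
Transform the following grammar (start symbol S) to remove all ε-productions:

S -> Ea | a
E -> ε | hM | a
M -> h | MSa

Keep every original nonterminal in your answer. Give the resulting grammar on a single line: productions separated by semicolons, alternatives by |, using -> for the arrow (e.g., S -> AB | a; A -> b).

S -> a | Ea; E -> a | hM; M -> h | MSa

Nullable set: {E}.
S -> Ea: E nullable, giving Ea | a.
Drop E -> ε.
Unchanged (no nullable symbols): S -> a; E -> a; E -> hM; M -> MSa; M -> h.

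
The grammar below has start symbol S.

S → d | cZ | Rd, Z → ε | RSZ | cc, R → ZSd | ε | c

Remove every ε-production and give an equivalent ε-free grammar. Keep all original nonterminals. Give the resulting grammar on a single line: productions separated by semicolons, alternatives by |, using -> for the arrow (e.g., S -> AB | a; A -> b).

Nullable set: {R, Z}.
S -> Rd: R nullable, giving Rd | d.
S -> cZ: Z nullable, giving c | cZ.
Drop R -> ε.
R -> ZSd: Z nullable, giving Sd | ZSd.
Drop Z -> ε.
Z -> RSZ: R, Z nullable, giving RS | RSZ | S | SZ.
Unchanged (no nullable symbols): S -> d; R -> c; Z -> cc.

S -> c | d | Rd | cZ; R -> c | Sd | ZSd; Z -> S | RS | SZ | cc | RSZ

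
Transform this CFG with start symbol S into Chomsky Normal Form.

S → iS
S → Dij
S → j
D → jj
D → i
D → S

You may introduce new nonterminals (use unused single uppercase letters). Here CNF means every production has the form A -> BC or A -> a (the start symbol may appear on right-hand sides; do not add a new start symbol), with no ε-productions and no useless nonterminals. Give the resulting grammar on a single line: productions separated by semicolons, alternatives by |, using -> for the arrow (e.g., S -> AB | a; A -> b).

No ε-productions.
After unit-elimination: S -> j | iS | Dij; D -> i | j | iS | jj | Dij.
TERM: introduce A -> i, B -> j and substitute in every rule of length ≥2.
BIN: D -> DAB becomes D -> DC, C -> AB; S -> DAB becomes S -> DE, E -> AB.

S -> j | AS | DE; A -> i; B -> j; C -> AB; D -> i | j | AS | BB | DC; E -> AB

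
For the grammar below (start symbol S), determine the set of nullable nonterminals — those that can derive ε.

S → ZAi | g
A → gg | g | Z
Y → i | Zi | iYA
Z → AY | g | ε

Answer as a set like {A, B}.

{A, Z}

Directly nullable (have an ε-rule): {Z}.
A is nullable via A -> Z (every symbol on the right is already known nullable).
Not nullable: S, Y — each has a terminal in every rule's right-hand side or depends on a non-nullable symbol.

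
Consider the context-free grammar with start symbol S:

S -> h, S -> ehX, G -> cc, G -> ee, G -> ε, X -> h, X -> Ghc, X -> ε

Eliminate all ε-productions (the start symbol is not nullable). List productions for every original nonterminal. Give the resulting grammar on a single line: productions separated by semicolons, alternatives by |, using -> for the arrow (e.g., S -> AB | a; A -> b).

Nullable set: {G, X}.
S -> ehX: X nullable, giving eh | ehX.
Drop G -> ε.
Drop X -> ε.
X -> Ghc: G nullable, giving Ghc | hc.
Unchanged (no nullable symbols): S -> h; G -> cc; G -> ee; X -> h.

S -> h | eh | ehX; G -> cc | ee; X -> h | hc | Ghc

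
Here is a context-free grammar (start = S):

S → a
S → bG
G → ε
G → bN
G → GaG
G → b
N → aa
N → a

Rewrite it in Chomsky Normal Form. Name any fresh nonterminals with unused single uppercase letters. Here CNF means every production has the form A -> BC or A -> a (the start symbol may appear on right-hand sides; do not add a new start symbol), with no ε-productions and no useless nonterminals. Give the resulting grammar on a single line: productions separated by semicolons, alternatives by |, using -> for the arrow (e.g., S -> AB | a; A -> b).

Nullable: {G}; after ε-elimination: S -> a | b | bG; G -> a | b | Ga | aG | bN | GaG; N -> a | aa.
No unit productions to eliminate.
TERM: introduce A -> a, B -> b and substitute in every rule of length ≥2.
BIN: G -> GAG becomes G -> GC, C -> AG.

S -> a | b | BG; A -> a; B -> b; C -> AG; G -> a | b | AG | BN | GA | GC; N -> a | AA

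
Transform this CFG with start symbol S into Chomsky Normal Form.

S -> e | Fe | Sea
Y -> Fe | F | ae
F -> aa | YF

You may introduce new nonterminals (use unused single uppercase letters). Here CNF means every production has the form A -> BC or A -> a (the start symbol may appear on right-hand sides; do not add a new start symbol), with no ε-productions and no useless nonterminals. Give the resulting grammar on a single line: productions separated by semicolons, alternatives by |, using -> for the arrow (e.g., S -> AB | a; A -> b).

S -> e | FB | SC; A -> a; B -> e; C -> BA; F -> AA | YF; Y -> AA | AB | FB | YF

No ε-productions.
After unit-elimination: S -> e | Fe | Sea; F -> YF | aa; Y -> Fe | YF | aa | ae.
TERM: introduce A -> a, B -> e and substitute in every rule of length ≥2.
BIN: S -> SBA becomes S -> SC, C -> BA.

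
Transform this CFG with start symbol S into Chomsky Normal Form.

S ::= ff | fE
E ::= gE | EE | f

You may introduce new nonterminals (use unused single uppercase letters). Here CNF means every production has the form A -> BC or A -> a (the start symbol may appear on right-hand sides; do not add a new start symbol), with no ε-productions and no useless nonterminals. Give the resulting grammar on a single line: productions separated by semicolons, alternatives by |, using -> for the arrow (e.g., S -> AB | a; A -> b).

No ε-productions.
No unit productions to eliminate.
TERM: introduce B -> f, A -> g and substitute in every rule of length ≥2.

S -> BB | BE; A -> g; B -> f; E -> f | AE | EE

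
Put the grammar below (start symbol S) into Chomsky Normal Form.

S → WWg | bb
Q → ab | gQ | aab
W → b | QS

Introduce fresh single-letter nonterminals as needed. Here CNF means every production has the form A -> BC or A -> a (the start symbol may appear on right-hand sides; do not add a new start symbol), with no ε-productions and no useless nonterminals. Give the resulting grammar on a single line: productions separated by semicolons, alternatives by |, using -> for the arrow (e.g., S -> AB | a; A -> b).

S -> BB | WE; A -> a; B -> b; C -> g; D -> AB; E -> WC; Q -> AB | AD | CQ; W -> b | QS

No ε-productions.
No unit productions to eliminate.
TERM: introduce A -> a, B -> b, C -> g and substitute in every rule of length ≥2.
BIN: Q -> AAB becomes Q -> AD, D -> AB; S -> WWC becomes S -> WE, E -> WC.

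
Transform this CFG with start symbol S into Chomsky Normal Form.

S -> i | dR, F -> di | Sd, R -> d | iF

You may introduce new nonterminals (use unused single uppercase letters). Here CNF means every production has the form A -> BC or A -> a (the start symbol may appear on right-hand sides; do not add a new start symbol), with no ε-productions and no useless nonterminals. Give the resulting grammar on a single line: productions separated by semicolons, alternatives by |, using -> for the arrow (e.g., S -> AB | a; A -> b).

S -> i | AR; A -> d; B -> i; F -> AB | SA; R -> d | BF

No ε-productions.
No unit productions to eliminate.
TERM: introduce A -> d, B -> i and substitute in every rule of length ≥2.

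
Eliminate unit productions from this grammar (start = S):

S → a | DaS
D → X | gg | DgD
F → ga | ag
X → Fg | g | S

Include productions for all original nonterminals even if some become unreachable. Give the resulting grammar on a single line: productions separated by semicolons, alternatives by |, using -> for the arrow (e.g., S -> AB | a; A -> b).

Unit productions: D->X, X->S.
Unit pairs (A ⇒* B via units): (D,S), (D,X), (X,S).
S: inherits non-unit rules of {S} → DaS | a.
D: inherits non-unit rules of {D, S, X} → DaS | DgD | Fg | a | g | gg.
F: inherits non-unit rules of {F} → ag | ga.
X: inherits non-unit rules of {S, X} → DaS | Fg | a | g.

S -> a | DaS; D -> a | g | Fg | gg | DaS | DgD; F -> ag | ga; X -> a | g | Fg | DaS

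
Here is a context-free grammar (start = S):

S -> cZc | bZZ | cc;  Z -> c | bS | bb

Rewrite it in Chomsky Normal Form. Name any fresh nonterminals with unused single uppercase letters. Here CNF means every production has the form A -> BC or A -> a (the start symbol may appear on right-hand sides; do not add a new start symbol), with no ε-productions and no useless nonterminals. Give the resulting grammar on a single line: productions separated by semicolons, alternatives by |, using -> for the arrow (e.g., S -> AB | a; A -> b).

No ε-productions.
No unit productions to eliminate.
TERM: introduce A -> b, B -> c and substitute in every rule of length ≥2.
BIN: S -> AZZ becomes S -> AC, C -> ZZ; S -> BZB becomes S -> BD, D -> ZB.

S -> AC | BB | BD; A -> b; B -> c; C -> ZZ; D -> ZB; Z -> c | AA | AS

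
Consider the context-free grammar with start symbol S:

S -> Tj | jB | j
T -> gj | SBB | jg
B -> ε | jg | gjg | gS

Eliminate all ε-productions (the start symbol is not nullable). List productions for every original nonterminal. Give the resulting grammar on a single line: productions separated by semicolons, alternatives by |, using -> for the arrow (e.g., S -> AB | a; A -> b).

S -> j | Tj | jB; B -> gS | jg | gjg; T -> S | SB | gj | jg | SBB

Nullable set: {B}.
S -> jB: B nullable, giving j | jB.
Drop B -> ε.
T -> SBB: B, B nullable, giving S | SB | SBB.
Unchanged (no nullable symbols): S -> Tj; S -> j; B -> gS; B -> gjg; B -> jg; T -> gj; T -> jg.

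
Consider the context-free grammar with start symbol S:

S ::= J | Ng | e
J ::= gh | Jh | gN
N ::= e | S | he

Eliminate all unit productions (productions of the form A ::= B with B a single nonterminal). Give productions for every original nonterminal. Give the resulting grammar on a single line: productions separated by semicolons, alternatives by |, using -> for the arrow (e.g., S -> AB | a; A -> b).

S -> e | Jh | Ng | gN | gh; J -> Jh | gN | gh; N -> e | Jh | Ng | gN | gh | he

Unit productions: N->S, S->J.
Unit pairs (A ⇒* B via units): (N,J), (N,S), (S,J).
S: inherits non-unit rules of {J, S} → Jh | Ng | e | gN | gh.
J: inherits non-unit rules of {J} → Jh | gN | gh.
N: inherits non-unit rules of {J, N, S} → Jh | Ng | e | gN | gh | he.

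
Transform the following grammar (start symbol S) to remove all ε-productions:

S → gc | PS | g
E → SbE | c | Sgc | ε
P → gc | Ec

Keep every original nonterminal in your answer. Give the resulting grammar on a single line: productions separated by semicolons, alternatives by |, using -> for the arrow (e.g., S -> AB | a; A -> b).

S -> g | PS | gc; E -> c | Sb | SbE | Sgc; P -> c | Ec | gc

Nullable set: {E}.
Drop E -> ε.
E -> SbE: E nullable, giving Sb | SbE.
P -> Ec: E nullable, giving Ec | c.
Unchanged (no nullable symbols): S -> PS; S -> g; S -> gc; E -> Sgc; E -> c; P -> gc.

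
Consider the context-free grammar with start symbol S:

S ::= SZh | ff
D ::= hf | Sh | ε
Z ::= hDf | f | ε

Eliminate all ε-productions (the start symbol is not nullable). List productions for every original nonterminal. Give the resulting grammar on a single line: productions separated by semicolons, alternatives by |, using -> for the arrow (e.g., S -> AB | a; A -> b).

Nullable set: {D, Z}.
S -> SZh: Z nullable, giving SZh | Sh.
Drop D -> ε.
Drop Z -> ε.
Z -> hDf: D nullable, giving hDf | hf.
Unchanged (no nullable symbols): S -> ff; D -> Sh; D -> hf; Z -> f.

S -> Sh | ff | SZh; D -> Sh | hf; Z -> f | hf | hDf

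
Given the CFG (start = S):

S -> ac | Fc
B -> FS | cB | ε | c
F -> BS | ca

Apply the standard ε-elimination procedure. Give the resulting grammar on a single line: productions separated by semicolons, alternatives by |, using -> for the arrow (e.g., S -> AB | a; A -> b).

Nullable set: {B}.
Drop B -> ε.
B -> cB: B nullable, giving c | cB.
F -> BS: B nullable, giving BS | S.
Unchanged (no nullable symbols): S -> Fc; S -> ac; B -> FS; B -> c; F -> ca.

S -> Fc | ac; B -> c | FS | cB; F -> S | BS | ca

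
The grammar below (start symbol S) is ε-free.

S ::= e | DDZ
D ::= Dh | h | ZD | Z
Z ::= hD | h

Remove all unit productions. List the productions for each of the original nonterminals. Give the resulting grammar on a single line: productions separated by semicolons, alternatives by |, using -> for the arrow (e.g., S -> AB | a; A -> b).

S -> e | DDZ; D -> h | Dh | ZD | hD; Z -> h | hD

Unit productions: D->Z.
Unit pairs (A ⇒* B via units): (D,Z).
S: inherits non-unit rules of {S} → DDZ | e.
D: inherits non-unit rules of {D, Z} → Dh | ZD | h | hD.
Z: inherits non-unit rules of {Z} → h | hD.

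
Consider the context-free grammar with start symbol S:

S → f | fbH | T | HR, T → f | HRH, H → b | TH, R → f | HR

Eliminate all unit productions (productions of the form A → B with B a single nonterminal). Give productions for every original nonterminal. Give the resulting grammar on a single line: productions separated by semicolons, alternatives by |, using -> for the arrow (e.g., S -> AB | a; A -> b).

S -> f | HR | HRH | fbH; H -> b | TH; R -> f | HR; T -> f | HRH

Unit productions: S->T.
Unit pairs (A ⇒* B via units): (S,T).
S: inherits non-unit rules of {S, T} → HR | HRH | f | fbH.
H: inherits non-unit rules of {H} → TH | b.
R: inherits non-unit rules of {R} → HR | f.
T: inherits non-unit rules of {T} → HRH | f.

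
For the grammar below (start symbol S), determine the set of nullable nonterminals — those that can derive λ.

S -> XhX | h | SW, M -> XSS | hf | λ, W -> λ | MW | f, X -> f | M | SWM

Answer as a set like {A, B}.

Directly nullable (have an ε-rule): {M, W}.
X is nullable via X -> M (every symbol on the right is already known nullable).
Not nullable: S — each has a terminal in every rule's right-hand side or depends on a non-nullable symbol.

{M, W, X}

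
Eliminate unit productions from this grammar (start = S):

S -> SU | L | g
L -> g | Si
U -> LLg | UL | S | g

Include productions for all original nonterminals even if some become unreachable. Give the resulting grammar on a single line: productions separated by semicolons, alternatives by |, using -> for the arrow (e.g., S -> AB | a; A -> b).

S -> g | SU | Si; L -> g | Si; U -> g | SU | Si | UL | LLg

Unit productions: S->L, U->S.
Unit pairs (A ⇒* B via units): (S,L), (U,L), (U,S).
S: inherits non-unit rules of {L, S} → SU | Si | g.
L: inherits non-unit rules of {L} → Si | g.
U: inherits non-unit rules of {L, S, U} → LLg | SU | Si | UL | g.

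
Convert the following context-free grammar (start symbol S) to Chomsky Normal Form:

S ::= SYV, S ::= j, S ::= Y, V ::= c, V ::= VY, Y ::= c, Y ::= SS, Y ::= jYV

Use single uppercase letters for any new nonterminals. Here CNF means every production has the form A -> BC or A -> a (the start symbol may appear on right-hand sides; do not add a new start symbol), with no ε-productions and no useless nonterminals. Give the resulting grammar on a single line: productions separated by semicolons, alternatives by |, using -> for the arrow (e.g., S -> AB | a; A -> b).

No ε-productions.
After unit-elimination: S -> c | j | SS | SYV | jYV; V -> c | VY; Y -> c | SS | jYV.
TERM: introduce A -> j and substitute in every rule of length ≥2.
BIN: S -> AYV becomes S -> AB, B -> YV; S -> SYV becomes S -> SC, C -> YV; Y -> AYV becomes Y -> AD, D -> YV.

S -> c | j | AB | SC | SS; A -> j; B -> YV; C -> YV; D -> YV; V -> c | VY; Y -> c | AD | SS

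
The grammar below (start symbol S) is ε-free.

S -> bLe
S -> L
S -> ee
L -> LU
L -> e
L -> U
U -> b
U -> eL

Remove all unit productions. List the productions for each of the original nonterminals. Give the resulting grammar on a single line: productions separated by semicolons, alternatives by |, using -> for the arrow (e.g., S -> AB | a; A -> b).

Unit productions: L->U, S->L.
Unit pairs (A ⇒* B via units): (L,U), (S,L), (S,U).
S: inherits non-unit rules of {L, S, U} → LU | b | bLe | e | eL | ee.
L: inherits non-unit rules of {L, U} → LU | b | e | eL.
U: inherits non-unit rules of {U} → b | eL.

S -> b | e | LU | eL | ee | bLe; L -> b | e | LU | eL; U -> b | eL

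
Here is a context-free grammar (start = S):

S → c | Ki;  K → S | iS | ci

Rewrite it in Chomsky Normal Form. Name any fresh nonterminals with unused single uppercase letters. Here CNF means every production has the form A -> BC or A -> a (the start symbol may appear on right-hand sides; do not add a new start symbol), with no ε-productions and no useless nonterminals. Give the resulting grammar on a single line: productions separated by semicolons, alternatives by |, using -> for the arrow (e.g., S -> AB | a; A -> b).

S -> c | KA; A -> i; B -> c; K -> c | AS | BA | KA

No ε-productions.
After unit-elimination: S -> c | Ki; K -> c | Ki | ci | iS.
TERM: introduce B -> c, A -> i and substitute in every rule of length ≥2.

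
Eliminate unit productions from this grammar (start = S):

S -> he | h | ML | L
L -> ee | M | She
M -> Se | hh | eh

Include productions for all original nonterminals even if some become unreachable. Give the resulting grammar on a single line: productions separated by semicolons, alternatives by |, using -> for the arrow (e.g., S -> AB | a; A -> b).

S -> h | ML | Se | ee | eh | he | hh | She; L -> Se | ee | eh | hh | She; M -> Se | eh | hh

Unit productions: L->M, S->L.
Unit pairs (A ⇒* B via units): (L,M), (S,L), (S,M).
S: inherits non-unit rules of {L, M, S} → ML | Se | She | ee | eh | h | he | hh.
L: inherits non-unit rules of {L, M} → Se | She | ee | eh | hh.
M: inherits non-unit rules of {M} → Se | eh | hh.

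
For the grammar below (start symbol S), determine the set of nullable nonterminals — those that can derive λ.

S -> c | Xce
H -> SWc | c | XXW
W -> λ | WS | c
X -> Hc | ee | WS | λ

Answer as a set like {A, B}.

Directly nullable (have an ε-rule): {W, X}.
H is nullable via H -> XXW (every symbol on the right is already known nullable).
Not nullable: S — each has a terminal in every rule's right-hand side or depends on a non-nullable symbol.

{H, W, X}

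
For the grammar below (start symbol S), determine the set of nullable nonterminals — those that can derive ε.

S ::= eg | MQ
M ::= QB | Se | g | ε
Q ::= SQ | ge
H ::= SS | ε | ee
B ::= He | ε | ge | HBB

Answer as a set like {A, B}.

{B, H, M}

Directly nullable (have an ε-rule): {B, H, M}.
Not nullable: Q, S — each has a terminal in every rule's right-hand side or depends on a non-nullable symbol.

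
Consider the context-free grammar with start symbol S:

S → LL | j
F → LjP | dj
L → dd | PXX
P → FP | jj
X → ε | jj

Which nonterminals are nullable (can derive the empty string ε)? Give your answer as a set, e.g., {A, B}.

Directly nullable (have an ε-rule): {X}.
Not nullable: F, L, P, S — each has a terminal in every rule's right-hand side or depends on a non-nullable symbol.

{X}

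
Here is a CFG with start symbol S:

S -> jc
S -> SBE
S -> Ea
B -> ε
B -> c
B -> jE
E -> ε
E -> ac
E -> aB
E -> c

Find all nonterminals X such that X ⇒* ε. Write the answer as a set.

{B, E}

Directly nullable (have an ε-rule): {B, E}.
Not nullable: S — each has a terminal in every rule's right-hand side or depends on a non-nullable symbol.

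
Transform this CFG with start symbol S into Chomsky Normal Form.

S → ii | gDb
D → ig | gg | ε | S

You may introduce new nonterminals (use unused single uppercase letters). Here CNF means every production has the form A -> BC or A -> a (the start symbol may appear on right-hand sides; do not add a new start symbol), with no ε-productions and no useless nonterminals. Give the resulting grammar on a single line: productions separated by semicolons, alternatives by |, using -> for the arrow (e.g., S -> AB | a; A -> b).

Nullable: {D}; after ε-elimination: S -> gb | ii | gDb; D -> S | gg | ig.
After unit-elimination: S -> gb | ii | gDb; D -> gb | gg | ig | ii | gDb.
TERM: introduce B -> b, A -> g, C -> i and substitute in every rule of length ≥2.
BIN: D -> ADB becomes D -> AE, E -> DB; S -> ADB becomes S -> AF, F -> DB.

S -> AB | AF | CC; A -> g; B -> b; C -> i; D -> AA | AB | AE | CA | CC; E -> DB; F -> DB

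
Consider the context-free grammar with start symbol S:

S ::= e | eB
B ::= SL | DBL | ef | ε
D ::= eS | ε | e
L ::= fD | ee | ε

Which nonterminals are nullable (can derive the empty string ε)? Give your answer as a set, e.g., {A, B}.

Directly nullable (have an ε-rule): {B, D, L}.
Not nullable: S — each has a terminal in every rule's right-hand side or depends on a non-nullable symbol.

{B, D, L}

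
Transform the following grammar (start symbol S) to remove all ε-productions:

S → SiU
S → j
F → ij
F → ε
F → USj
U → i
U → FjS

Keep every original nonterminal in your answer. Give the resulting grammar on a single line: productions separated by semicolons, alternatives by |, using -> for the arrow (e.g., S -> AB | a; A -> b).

Nullable set: {F}.
Drop F -> ε.
U -> FjS: F nullable, giving FjS | jS.
Unchanged (no nullable symbols): S -> SiU; S -> j; F -> USj; F -> ij; U -> i.

S -> j | SiU; F -> ij | USj; U -> i | jS | FjS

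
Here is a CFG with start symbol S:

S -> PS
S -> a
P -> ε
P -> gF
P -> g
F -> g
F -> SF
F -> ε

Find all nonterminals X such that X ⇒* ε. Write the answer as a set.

{F, P}

Directly nullable (have an ε-rule): {F, P}.
Not nullable: S — each has a terminal in every rule's right-hand side or depends on a non-nullable symbol.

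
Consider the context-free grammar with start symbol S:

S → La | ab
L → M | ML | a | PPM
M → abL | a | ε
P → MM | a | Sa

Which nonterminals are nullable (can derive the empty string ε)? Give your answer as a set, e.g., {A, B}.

Directly nullable (have an ε-rule): {M}.
L is nullable via L -> M (every symbol on the right is already known nullable).
P is nullable via P -> MM (every symbol on the right is already known nullable).
Not nullable: S — each has a terminal in every rule's right-hand side or depends on a non-nullable symbol.

{L, M, P}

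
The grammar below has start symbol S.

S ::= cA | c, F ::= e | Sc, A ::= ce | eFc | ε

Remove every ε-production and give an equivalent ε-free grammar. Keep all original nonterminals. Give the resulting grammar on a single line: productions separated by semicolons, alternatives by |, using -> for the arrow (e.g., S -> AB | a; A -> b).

S -> c | cA; A -> ce | eFc; F -> e | Sc

Nullable set: {A}.
S -> cA: A nullable, giving c | cA.
Drop A -> ε.
Unchanged (no nullable symbols): S -> c; A -> ce; A -> eFc; F -> Sc; F -> e.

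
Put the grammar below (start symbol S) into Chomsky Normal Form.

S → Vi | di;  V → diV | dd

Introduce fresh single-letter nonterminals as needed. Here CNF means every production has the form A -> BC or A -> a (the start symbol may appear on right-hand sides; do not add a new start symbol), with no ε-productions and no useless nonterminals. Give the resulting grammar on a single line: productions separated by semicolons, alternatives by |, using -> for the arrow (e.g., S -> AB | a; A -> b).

No ε-productions.
No unit productions to eliminate.
TERM: introduce B -> d, A -> i and substitute in every rule of length ≥2.
BIN: V -> BAV becomes V -> BC, C -> AV.

S -> BA | VA; A -> i; B -> d; C -> AV; V -> BB | BC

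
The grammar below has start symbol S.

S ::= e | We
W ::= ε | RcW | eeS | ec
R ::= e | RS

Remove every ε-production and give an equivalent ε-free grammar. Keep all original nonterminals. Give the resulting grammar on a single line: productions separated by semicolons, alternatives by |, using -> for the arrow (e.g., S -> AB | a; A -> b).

S -> e | We; R -> e | RS; W -> Rc | ec | RcW | eeS

Nullable set: {W}.
S -> We: W nullable, giving We | e.
Drop W -> ε.
W -> RcW: W nullable, giving Rc | RcW.
Unchanged (no nullable symbols): S -> e; R -> RS; R -> e; W -> ec; W -> eeS.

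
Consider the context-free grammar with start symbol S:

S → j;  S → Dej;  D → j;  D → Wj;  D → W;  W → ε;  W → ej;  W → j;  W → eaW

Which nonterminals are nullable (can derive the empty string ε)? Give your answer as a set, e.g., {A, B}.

Directly nullable (have an ε-rule): {W}.
D is nullable via D -> W (every symbol on the right is already known nullable).
Not nullable: S — each has a terminal in every rule's right-hand side or depends on a non-nullable symbol.

{D, W}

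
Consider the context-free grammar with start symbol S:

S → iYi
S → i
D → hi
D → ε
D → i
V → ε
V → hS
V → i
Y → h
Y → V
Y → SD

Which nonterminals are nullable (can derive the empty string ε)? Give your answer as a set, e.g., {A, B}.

{D, V, Y}

Directly nullable (have an ε-rule): {D, V}.
Y is nullable via Y -> V (every symbol on the right is already known nullable).
Not nullable: S — each has a terminal in every rule's right-hand side or depends on a non-nullable symbol.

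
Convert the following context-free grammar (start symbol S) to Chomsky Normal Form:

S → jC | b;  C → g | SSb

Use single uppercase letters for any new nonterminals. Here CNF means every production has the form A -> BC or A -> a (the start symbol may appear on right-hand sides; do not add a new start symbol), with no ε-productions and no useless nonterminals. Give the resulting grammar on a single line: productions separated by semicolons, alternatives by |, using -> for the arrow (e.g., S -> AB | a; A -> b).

No ε-productions.
No unit productions to eliminate.
TERM: introduce A -> b, B -> j and substitute in every rule of length ≥2.
BIN: C -> SSA becomes C -> SD, D -> SA.

S -> b | BC; A -> b; B -> j; C -> g | SD; D -> SA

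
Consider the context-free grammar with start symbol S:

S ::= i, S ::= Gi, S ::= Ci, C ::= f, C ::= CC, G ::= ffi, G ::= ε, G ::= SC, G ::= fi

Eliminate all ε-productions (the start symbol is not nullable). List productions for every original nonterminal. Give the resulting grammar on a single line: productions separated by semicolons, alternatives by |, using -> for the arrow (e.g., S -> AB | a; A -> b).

Nullable set: {G}.
S -> Gi: G nullable, giving Gi | i.
Drop G -> ε.
Unchanged (no nullable symbols): S -> Ci; S -> i; C -> CC; C -> f; G -> SC; G -> ffi; G -> fi.

S -> i | Ci | Gi; C -> f | CC; G -> SC | fi | ffi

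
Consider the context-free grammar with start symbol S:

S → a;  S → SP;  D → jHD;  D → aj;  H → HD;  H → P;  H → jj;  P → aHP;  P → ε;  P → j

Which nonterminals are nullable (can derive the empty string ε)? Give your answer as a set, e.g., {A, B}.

Directly nullable (have an ε-rule): {P}.
H is nullable via H -> P (every symbol on the right is already known nullable).
Not nullable: D, S — each has a terminal in every rule's right-hand side or depends on a non-nullable symbol.

{H, P}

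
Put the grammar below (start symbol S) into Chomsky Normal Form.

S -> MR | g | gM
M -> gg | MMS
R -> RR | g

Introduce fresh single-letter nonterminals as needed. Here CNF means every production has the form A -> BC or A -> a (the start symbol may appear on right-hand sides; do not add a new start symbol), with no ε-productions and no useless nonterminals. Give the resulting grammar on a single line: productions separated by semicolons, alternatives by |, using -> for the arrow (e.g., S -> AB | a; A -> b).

No ε-productions.
No unit productions to eliminate.
TERM: introduce A -> g and substitute in every rule of length ≥2.
BIN: M -> MMS becomes M -> MB, B -> MS.

S -> g | AM | MR; A -> g; B -> MS; M -> AA | MB; R -> g | RR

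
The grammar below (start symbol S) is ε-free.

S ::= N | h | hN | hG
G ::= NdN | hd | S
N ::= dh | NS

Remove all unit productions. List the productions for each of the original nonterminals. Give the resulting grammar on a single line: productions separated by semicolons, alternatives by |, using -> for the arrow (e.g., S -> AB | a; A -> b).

Unit productions: G->S, S->N.
Unit pairs (A ⇒* B via units): (G,N), (G,S), (S,N).
S: inherits non-unit rules of {N, S} → NS | dh | h | hG | hN.
G: inherits non-unit rules of {G, N, S} → NS | NdN | dh | h | hG | hN | hd.
N: inherits non-unit rules of {N} → NS | dh.

S -> h | NS | dh | hG | hN; G -> h | NS | dh | hG | hN | hd | NdN; N -> NS | dh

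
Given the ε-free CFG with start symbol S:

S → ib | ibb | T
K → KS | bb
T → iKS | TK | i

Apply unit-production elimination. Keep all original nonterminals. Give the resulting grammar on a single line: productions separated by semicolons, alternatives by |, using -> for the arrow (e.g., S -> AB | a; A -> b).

S -> i | TK | ib | iKS | ibb; K -> KS | bb; T -> i | TK | iKS

Unit productions: S->T.
Unit pairs (A ⇒* B via units): (S,T).
S: inherits non-unit rules of {S, T} → TK | i | iKS | ib | ibb.
K: inherits non-unit rules of {K} → KS | bb.
T: inherits non-unit rules of {T} → TK | i | iKS.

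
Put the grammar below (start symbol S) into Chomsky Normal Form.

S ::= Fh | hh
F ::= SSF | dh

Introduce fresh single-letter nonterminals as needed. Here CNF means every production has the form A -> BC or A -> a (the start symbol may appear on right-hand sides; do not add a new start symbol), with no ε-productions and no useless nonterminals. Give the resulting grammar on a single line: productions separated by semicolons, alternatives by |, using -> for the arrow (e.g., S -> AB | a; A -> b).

S -> BB | FB; A -> d; B -> h; C -> SF; F -> AB | SC

No ε-productions.
No unit productions to eliminate.
TERM: introduce A -> d, B -> h and substitute in every rule of length ≥2.
BIN: F -> SSF becomes F -> SC, C -> SF.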